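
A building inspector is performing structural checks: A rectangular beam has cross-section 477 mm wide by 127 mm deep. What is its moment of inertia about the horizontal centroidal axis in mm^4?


I = b * h^3 / 12
= 477 * 127^3 / 12
= 477 * 2048383 / 12
= 81423224.25 mm^4

81423224.25 mm^4


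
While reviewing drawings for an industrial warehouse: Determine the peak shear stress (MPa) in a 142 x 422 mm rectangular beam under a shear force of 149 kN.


A = b * h = 142 * 422 = 59924 mm^2
V = 149 kN = 149000.0 N
tau_max = 1.5 * V / A = 1.5 * 149000.0 / 59924
= 3.7297 MPa

3.7297 MPa


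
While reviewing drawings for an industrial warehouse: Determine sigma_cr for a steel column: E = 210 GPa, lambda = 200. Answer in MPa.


sigma_cr = pi^2 * E / lambda^2
= 9.8696 * 210000.0 / 200^2
= 9.8696 * 210000.0 / 40000
= 51.8154 MPa

51.8154 MPa


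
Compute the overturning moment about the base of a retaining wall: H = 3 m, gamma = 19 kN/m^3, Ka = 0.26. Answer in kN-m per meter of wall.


Pa = 0.5 * Ka * gamma * H^2
= 0.5 * 0.26 * 19 * 3^2
= 22.23 kN/m
Arm = H / 3 = 3 / 3 = 1.0 m
Mo = Pa * arm = Pa * H / 3 = 22.23 * 3 / 3 = 22.23 kN-m/m

22.23 kN-m/m


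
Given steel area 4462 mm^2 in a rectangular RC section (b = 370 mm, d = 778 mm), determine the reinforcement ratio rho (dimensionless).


rho = As / (b * d)
= 4462 / (370 * 778)
= 4462 / 287860
= 0.015501 (dimensionless)

0.015501 (dimensionless)


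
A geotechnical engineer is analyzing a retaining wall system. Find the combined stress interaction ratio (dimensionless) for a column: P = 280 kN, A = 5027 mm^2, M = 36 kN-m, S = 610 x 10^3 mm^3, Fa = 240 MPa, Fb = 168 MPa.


f_a = P / A = 280000.0 / 5027 = 55.6992 MPa
f_b = M / S = 36000000.0 / 610000.0 = 59.0164 MPa
Ratio = f_a / Fa + f_b / Fb
= 55.6992 / 240 + 59.0164 / 168
= 0.5834 (dimensionless)

0.5834 (dimensionless)


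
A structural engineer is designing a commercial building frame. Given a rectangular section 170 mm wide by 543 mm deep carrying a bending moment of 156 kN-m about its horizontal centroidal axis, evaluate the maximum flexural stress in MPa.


I = b * h^3 / 12 = 170 * 543^3 / 12 = 2268125932.5 mm^4
y = h / 2 = 543 / 2 = 271.5 mm
M = 156 kN-m = 156000000.0 N-mm
sigma = M * y / I = 156000000.0 * 271.5 / 2268125932.5
= 18.67 MPa

18.67 MPa


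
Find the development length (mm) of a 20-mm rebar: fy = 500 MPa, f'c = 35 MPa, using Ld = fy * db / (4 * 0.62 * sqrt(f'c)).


Ld = (fy * db) / (4 * 0.62 * sqrt(f'c))
= (500 * 20) / (4 * 0.62 * sqrt(35))
= 10000 / 14.6719
= 681.58 mm

681.58 mm


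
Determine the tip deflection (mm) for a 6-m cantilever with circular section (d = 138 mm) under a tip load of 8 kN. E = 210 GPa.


I = pi * d^4 / 64 = pi * 138^4 / 64 = 17802715.2 mm^4
L = 6000.0 mm, P = 8000.0 N, E = 210000.0 MPa
delta = P * L^3 / (3 * E * I)
= 8000.0 * 6000.0^3 / (3 * 210000.0 * 17802715.2)
= 154.0696 mm

154.0696 mm


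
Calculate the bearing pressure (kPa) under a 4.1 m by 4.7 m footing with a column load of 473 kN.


A = 4.1 * 4.7 = 19.27 m^2
q = P / A = 473 / 19.27
= 24.5459 kPa

24.5459 kPa


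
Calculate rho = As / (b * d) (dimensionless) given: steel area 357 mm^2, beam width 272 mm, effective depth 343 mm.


rho = As / (b * d)
= 357 / (272 * 343)
= 357 / 93296
= 0.003827 (dimensionless)

0.003827 (dimensionless)


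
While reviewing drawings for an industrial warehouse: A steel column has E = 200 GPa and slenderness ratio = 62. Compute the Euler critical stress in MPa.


sigma_cr = pi^2 * E / lambda^2
= 9.8696 * 200000.0 / 62^2
= 9.8696 * 200000.0 / 3844
= 513.507 MPa

513.507 MPa


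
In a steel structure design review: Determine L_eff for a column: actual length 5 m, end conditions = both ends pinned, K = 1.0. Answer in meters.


L_eff = K * L
= 1.0 * 5
= 5.0 m

5.0 m


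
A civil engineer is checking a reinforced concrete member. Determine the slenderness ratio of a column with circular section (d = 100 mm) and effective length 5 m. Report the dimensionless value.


Radius of gyration r = d / 4 = 100 / 4 = 25.0 mm
L_eff = 5000.0 mm
Slenderness ratio = L / r = 5000.0 / 25.0 = 200.0 (dimensionless)

200.0 (dimensionless)


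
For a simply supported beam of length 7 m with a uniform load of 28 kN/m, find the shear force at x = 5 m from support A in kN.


R_A = w * L / 2 = 28 * 7 / 2 = 98.0 kN
V(x) = R_A - w * x = 98.0 - 28 * 5
= -42.0 kN

-42.0 kN


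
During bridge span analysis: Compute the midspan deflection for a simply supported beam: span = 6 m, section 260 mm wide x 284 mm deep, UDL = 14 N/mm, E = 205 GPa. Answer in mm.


I = 260 * 284^3 / 12 = 496303253.33 mm^4
L = 6000.0 mm, w = 14 N/mm, E = 205000.0 MPa
delta = 5 * w * L^4 / (384 * E * I)
= 5 * 14 * 6000.0^4 / (384 * 205000.0 * 496303253.33)
= 2.322 mm

2.322 mm


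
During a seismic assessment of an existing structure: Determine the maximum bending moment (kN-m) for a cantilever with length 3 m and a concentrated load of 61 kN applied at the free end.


For a cantilever with a point load at the free end:
M_max = P * L = 61 * 3 = 183 kN-m

183 kN-m


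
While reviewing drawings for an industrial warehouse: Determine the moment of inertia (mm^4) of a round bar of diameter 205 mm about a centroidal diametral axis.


r = d / 2 = 205 / 2 = 102.5 mm
I = pi * r^4 / 4 = pi * 102.5^4 / 4
= 86693261.7 mm^4

86693261.7 mm^4


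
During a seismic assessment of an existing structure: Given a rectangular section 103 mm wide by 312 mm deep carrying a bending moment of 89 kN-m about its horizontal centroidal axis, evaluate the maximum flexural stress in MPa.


I = b * h^3 / 12 = 103 * 312^3 / 12 = 260687232.0 mm^4
y = h / 2 = 312 / 2 = 156.0 mm
M = 89 kN-m = 89000000.0 N-mm
sigma = M * y / I = 89000000.0 * 156.0 / 260687232.0
= 53.26 MPa

53.26 MPa


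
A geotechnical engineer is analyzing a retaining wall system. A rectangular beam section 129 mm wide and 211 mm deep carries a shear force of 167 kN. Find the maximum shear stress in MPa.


A = b * h = 129 * 211 = 27219 mm^2
V = 167 kN = 167000.0 N
tau_max = 1.5 * V / A = 1.5 * 167000.0 / 27219
= 9.2031 MPa

9.2031 MPa


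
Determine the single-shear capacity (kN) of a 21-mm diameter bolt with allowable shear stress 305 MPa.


A = pi * d^2 / 4 = pi * 21^2 / 4 = 346.3606 mm^2
V = f_v * A / 1000 = 305 * 346.3606 / 1000
= 105.64 kN

105.64 kN


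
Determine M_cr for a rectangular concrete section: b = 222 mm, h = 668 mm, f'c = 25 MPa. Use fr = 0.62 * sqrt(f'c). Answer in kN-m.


fr = 0.62 * sqrt(25) = 0.62 * 5.0 = 3.1 MPa
I = 222 * 668^3 / 12 = 5514436192.0 mm^4
y_t = 334.0 mm
M_cr = fr * I / y_t = 3.1 * 5514436192.0 / 334.0 N-mm
= 51.1819 kN-m

51.1819 kN-m


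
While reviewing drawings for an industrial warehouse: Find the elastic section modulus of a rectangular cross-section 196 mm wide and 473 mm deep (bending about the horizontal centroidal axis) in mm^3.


S = b * h^2 / 6
= 196 * 473^2 / 6
= 196 * 223729 / 6
= 7308480.67 mm^3

7308480.67 mm^3


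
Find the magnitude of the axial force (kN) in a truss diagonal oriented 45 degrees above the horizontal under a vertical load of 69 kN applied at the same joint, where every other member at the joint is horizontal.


At the joint, only the diagonal has a vertical component, so vertical equilibrium gives:
F * sin(45) = 69
F = 69 / sin(45)
= 69 / 0.707107
= 97.58 kN

97.58 kN


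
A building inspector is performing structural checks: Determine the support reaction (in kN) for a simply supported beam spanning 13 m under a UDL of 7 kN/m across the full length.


Total load = w * L = 7 * 13 = 91 kN
By symmetry, each reaction R = total / 2 = 91 / 2 = 45.5 kN

45.5 kN


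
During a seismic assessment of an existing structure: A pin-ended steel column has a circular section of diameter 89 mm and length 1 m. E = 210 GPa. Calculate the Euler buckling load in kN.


I = pi * d^4 / 64 = 3079852.55 mm^4
L = 1000.0 mm
P_cr = pi^2 * E * I / L^2
= 9.8696 * 210000.0 * 3079852.55 / 1000.0^2
= 6383354.53 N = 6383.3545 kN

6383.3545 kN


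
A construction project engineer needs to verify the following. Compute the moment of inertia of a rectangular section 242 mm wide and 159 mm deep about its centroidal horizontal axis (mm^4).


I = b * h^3 / 12
= 242 * 159^3 / 12
= 242 * 4019679 / 12
= 81063526.5 mm^4

81063526.5 mm^4


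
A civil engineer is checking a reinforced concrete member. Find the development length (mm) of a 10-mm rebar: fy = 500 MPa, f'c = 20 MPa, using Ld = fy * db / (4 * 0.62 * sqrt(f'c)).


Ld = (fy * db) / (4 * 0.62 * sqrt(f'c))
= (500 * 10) / (4 * 0.62 * sqrt(20))
= 5000 / 11.0909
= 450.82 mm

450.82 mm


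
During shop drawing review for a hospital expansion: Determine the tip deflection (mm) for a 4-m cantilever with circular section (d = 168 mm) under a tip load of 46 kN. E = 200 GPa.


I = pi * d^4 / 64 = pi * 168^4 / 64 = 39102725.18 mm^4
L = 4000.0 mm, P = 46000.0 N, E = 200000.0 MPa
delta = P * L^3 / (3 * E * I)
= 46000.0 * 4000.0^3 / (3 * 200000.0 * 39102725.18)
= 125.4815 mm

125.4815 mm


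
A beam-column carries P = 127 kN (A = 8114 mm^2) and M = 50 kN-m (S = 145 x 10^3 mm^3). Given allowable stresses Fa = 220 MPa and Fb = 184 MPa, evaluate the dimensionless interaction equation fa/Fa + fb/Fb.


f_a = P / A = 127000.0 / 8114 = 15.652 MPa
f_b = M / S = 50000000.0 / 145000.0 = 344.8276 MPa
Ratio = f_a / Fa + f_b / Fb
= 15.652 / 220 + 344.8276 / 184
= 1.9452 (dimensionless)

1.9452 (dimensionless)


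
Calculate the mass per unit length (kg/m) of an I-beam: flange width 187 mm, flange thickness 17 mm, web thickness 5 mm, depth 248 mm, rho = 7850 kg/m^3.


A_flanges = 2 * 187 * 17 = 6358 mm^2
A_web = (248 - 2 * 17) * 5 = 1070 mm^2
A_total = 6358 + 1070 = 7428 mm^2 = 0.007428 m^2
Weight = rho * A = 7850 * 0.007428 = 58.3098 kg/m

58.3098 kg/m


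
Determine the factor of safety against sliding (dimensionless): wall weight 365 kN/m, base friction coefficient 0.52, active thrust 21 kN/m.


Resisting force = mu * W = 0.52 * 365 = 189.8 kN/m
FOS = Resisting / Driving = 189.8 / 21
= 9.0381 (dimensionless)

9.0381 (dimensionless)


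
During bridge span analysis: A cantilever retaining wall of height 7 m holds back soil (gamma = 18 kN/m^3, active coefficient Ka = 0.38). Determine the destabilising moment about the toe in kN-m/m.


Pa = 0.5 * Ka * gamma * H^2
= 0.5 * 0.38 * 18 * 7^2
= 167.58 kN/m
Arm = H / 3 = 7 / 3 = 2.3333 m
Mo = Pa * arm = Pa * H / 3 = 167.58 * 7 / 3 = 391.02 kN-m/m

391.02 kN-m/m


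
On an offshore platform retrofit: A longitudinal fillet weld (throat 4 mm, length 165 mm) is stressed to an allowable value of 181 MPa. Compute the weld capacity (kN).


Strength = throat * length * allowable stress
= 4 * 165 * 181 N
= 119460 N
= 119.46 kN

119.46 kN


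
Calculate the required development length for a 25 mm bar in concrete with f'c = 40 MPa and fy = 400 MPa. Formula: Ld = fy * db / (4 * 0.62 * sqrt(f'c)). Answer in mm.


Ld = (fy * db) / (4 * 0.62 * sqrt(f'c))
= (400 * 25) / (4 * 0.62 * sqrt(40))
= 10000 / 15.6849
= 637.56 mm

637.56 mm


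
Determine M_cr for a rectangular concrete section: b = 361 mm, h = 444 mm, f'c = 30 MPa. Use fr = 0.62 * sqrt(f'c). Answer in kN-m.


fr = 0.62 * sqrt(30) = 0.62 * 5.4772 = 3.3959 MPa
I = 361 * 444^3 / 12 = 2633145552.0 mm^4
y_t = 222.0 mm
M_cr = fr * I / y_t = 3.3959 * 2633145552.0 / 222.0 N-mm
= 40.2786 kN-m

40.2786 kN-m


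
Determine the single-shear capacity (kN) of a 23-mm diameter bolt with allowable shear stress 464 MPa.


A = pi * d^2 / 4 = pi * 23^2 / 4 = 415.4756 mm^2
V = f_v * A / 1000 = 464 * 415.4756 / 1000
= 192.7807 kN

192.7807 kN


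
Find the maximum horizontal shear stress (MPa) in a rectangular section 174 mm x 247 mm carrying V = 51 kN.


A = b * h = 174 * 247 = 42978 mm^2
V = 51 kN = 51000.0 N
tau_max = 1.5 * V / A = 1.5 * 51000.0 / 42978
= 1.78 MPa

1.78 MPa


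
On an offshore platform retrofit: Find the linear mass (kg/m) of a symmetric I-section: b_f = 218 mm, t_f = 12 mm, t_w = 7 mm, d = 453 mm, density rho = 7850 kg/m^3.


A_flanges = 2 * 218 * 12 = 5232 mm^2
A_web = (453 - 2 * 12) * 7 = 3003 mm^2
A_total = 5232 + 3003 = 8235 mm^2 = 0.008235 m^2
Weight = rho * A = 7850 * 0.008235 = 64.6448 kg/m

64.6448 kg/m


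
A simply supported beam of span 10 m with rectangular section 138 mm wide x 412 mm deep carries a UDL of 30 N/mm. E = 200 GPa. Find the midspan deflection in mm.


I = 138 * 412^3 / 12 = 804247072.0 mm^4
L = 10000.0 mm, w = 30 N/mm, E = 200000.0 MPa
delta = 5 * w * L^4 / (384 * E * I)
= 5 * 30 * 10000.0^4 / (384 * 200000.0 * 804247072.0)
= 24.2851 mm

24.2851 mm


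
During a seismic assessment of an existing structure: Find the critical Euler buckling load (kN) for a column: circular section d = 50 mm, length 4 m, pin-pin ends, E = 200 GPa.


I = pi * d^4 / 64 = 306796.16 mm^4
L = 4000.0 mm
P_cr = pi^2 * E * I / L^2
= 9.8696 * 200000.0 * 306796.16 / 4000.0^2
= 37849.46 N = 37.8495 kN

37.8495 kN


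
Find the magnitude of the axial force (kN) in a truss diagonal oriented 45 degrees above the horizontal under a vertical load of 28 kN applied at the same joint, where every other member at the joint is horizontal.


At the joint, only the diagonal has a vertical component, so vertical equilibrium gives:
F * sin(45) = 28
F = 28 / sin(45)
= 28 / 0.707107
= 39.6 kN

39.6 kN


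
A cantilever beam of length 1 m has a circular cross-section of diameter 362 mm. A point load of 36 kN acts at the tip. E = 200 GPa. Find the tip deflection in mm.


I = pi * d^4 / 64 = pi * 362^4 / 64 = 842954592.04 mm^4
L = 1000.0 mm, P = 36000.0 N, E = 200000.0 MPa
delta = P * L^3 / (3 * E * I)
= 36000.0 * 1000.0^3 / (3 * 200000.0 * 842954592.04)
= 0.0712 mm

0.0712 mm


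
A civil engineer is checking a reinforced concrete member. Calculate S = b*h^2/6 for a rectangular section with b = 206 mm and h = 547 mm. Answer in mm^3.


S = b * h^2 / 6
= 206 * 547^2 / 6
= 206 * 299209 / 6
= 10272842.33 mm^3

10272842.33 mm^3


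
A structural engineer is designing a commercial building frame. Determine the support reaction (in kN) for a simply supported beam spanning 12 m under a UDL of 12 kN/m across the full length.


Total load = w * L = 12 * 12 = 144 kN
By symmetry, each reaction R = total / 2 = 144 / 2 = 72.0 kN

72.0 kN


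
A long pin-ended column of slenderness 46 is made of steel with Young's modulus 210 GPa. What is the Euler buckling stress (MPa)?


sigma_cr = pi^2 * E / lambda^2
= 9.8696 * 210000.0 / 46^2
= 9.8696 * 210000.0 / 2116
= 979.4976 MPa

979.4976 MPa


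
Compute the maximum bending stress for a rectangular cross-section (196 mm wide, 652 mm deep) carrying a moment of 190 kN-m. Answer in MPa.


I = b * h^3 / 12 = 196 * 652^3 / 12 = 4527074197.33 mm^4
y = h / 2 = 652 / 2 = 326.0 mm
M = 190 kN-m = 190000000.0 N-mm
sigma = M * y / I = 190000000.0 * 326.0 / 4527074197.33
= 13.68 MPa

13.68 MPa


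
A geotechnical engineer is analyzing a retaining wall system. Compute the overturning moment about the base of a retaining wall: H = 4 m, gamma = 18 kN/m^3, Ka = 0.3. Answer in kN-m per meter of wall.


Pa = 0.5 * Ka * gamma * H^2
= 0.5 * 0.3 * 18 * 4^2
= 43.2 kN/m
Arm = H / 3 = 4 / 3 = 1.3333 m
Mo = Pa * arm = Pa * H / 3 = 43.2 * 4 / 3 = 57.6 kN-m/m

57.6 kN-m/m


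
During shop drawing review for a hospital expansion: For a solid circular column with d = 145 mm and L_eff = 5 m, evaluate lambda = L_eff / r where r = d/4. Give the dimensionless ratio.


Radius of gyration r = d / 4 = 145 / 4 = 36.25 mm
L_eff = 5000.0 mm
Slenderness ratio = L / r = 5000.0 / 36.25 = 137.93 (dimensionless)

137.93 (dimensionless)


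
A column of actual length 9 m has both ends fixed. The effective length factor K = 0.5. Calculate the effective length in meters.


L_eff = K * L
= 0.5 * 9
= 4.5 m

4.5 m


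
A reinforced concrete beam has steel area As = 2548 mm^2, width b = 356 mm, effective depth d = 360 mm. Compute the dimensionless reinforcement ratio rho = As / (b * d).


rho = As / (b * d)
= 2548 / (356 * 360)
= 2548 / 128160
= 0.019881 (dimensionless)

0.019881 (dimensionless)


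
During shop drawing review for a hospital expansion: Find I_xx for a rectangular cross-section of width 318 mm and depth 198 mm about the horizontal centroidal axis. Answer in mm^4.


I = b * h^3 / 12
= 318 * 198^3 / 12
= 318 * 7762392 / 12
= 205703388.0 mm^4

205703388.0 mm^4


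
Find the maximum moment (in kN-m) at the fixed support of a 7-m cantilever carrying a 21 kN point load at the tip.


For a cantilever with a point load at the free end:
M_max = P * L = 21 * 7 = 147 kN-m

147 kN-m


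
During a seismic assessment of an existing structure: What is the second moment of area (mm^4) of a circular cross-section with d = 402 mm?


r = d / 2 = 402 / 2 = 201.0 mm
I = pi * r^4 / 4 = pi * 201.0^4 / 4
= 1281958927.33 mm^4

1281958927.33 mm^4


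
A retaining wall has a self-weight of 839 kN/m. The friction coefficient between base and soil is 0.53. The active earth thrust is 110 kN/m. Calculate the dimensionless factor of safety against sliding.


Resisting force = mu * W = 0.53 * 839 = 444.67 kN/m
FOS = Resisting / Driving = 444.67 / 110
= 4.0425 (dimensionless)

4.0425 (dimensionless)


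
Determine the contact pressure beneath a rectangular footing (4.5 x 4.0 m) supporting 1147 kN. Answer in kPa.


A = 4.5 * 4.0 = 18.0 m^2
q = P / A = 1147 / 18.0
= 63.7222 kPa

63.7222 kPa


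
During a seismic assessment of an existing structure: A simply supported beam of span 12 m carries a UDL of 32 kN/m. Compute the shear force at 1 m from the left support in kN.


R_A = w * L / 2 = 32 * 12 / 2 = 192.0 kN
V(x) = R_A - w * x = 192.0 - 32 * 1
= 160.0 kN

160.0 kN


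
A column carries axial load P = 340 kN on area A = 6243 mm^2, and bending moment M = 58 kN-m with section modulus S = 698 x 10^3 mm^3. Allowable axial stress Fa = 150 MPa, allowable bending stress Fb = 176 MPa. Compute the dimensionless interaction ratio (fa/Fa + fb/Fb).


f_a = P / A = 340000.0 / 6243 = 54.461 MPa
f_b = M / S = 58000000.0 / 698000.0 = 83.0946 MPa
Ratio = f_a / Fa + f_b / Fb
= 54.461 / 150 + 83.0946 / 176
= 0.8352 (dimensionless)

0.8352 (dimensionless)


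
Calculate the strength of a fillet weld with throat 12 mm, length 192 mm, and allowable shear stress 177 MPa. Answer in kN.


Strength = throat * length * allowable stress
= 12 * 192 * 177 N
= 407808 N
= 407.81 kN

407.81 kN


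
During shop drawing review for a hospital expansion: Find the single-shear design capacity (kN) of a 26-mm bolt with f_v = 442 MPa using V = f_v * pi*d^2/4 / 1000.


A = pi * d^2 / 4 = pi * 26^2 / 4 = 530.9292 mm^2
V = f_v * A / 1000 = 442 * 530.9292 / 1000
= 234.6707 kN

234.6707 kN


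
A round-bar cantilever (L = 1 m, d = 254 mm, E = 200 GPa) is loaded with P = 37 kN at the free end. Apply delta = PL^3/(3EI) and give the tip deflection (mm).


I = pi * d^4 / 64 = pi * 254^4 / 64 = 204317123.26 mm^4
L = 1000.0 mm, P = 37000.0 N, E = 200000.0 MPa
delta = P * L^3 / (3 * E * I)
= 37000.0 * 1000.0^3 / (3 * 200000.0 * 204317123.26)
= 0.3018 mm

0.3018 mm


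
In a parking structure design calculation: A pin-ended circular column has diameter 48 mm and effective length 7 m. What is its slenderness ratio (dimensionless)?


Radius of gyration r = d / 4 = 48 / 4 = 12.0 mm
L_eff = 7000.0 mm
Slenderness ratio = L / r = 7000.0 / 12.0 = 583.33 (dimensionless)

583.33 (dimensionless)


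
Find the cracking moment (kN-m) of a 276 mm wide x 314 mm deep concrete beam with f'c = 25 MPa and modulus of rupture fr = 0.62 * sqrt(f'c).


fr = 0.62 * sqrt(25) = 0.62 * 5.0 = 3.1 MPa
I = 276 * 314^3 / 12 = 712060312.0 mm^4
y_t = 157.0 mm
M_cr = fr * I / y_t = 3.1 * 712060312.0 / 157.0 N-mm
= 14.0598 kN-m

14.0598 kN-m


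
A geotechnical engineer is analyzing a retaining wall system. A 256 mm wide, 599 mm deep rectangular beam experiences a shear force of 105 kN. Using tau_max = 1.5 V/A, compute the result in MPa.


A = b * h = 256 * 599 = 153344 mm^2
V = 105 kN = 105000.0 N
tau_max = 1.5 * V / A = 1.5 * 105000.0 / 153344
= 1.0271 MPa

1.0271 MPa


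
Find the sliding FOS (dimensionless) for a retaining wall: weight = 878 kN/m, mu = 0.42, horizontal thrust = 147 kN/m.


Resisting force = mu * W = 0.42 * 878 = 368.76 kN/m
FOS = Resisting / Driving = 368.76 / 147
= 2.5086 (dimensionless)

2.5086 (dimensionless)


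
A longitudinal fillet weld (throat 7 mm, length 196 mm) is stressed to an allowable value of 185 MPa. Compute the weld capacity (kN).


Strength = throat * length * allowable stress
= 7 * 196 * 185 N
= 253820 N
= 253.82 kN

253.82 kN


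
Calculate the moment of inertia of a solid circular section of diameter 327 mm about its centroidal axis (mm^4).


r = d / 2 = 327 / 2 = 163.5 mm
I = pi * r^4 / 4 = pi * 163.5^4 / 4
= 561255887.01 mm^4

561255887.01 mm^4


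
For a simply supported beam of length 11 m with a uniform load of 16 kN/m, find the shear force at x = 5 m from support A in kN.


R_A = w * L / 2 = 16 * 11 / 2 = 88.0 kN
V(x) = R_A - w * x = 88.0 - 16 * 5
= 8.0 kN

8.0 kN


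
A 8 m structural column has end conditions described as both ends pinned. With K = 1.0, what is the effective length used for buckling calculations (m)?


L_eff = K * L
= 1.0 * 8
= 8.0 m

8.0 m


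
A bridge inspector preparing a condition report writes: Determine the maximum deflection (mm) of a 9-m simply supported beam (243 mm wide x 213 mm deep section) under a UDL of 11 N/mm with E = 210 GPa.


I = 243 * 213^3 / 12 = 195687839.25 mm^4
L = 9000.0 mm, w = 11 N/mm, E = 210000.0 MPa
delta = 5 * w * L^4 / (384 * E * I)
= 5 * 11 * 9000.0^4 / (384 * 210000.0 * 195687839.25)
= 22.8675 mm

22.8675 mm


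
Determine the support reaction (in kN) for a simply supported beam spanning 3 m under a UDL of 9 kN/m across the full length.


Total load = w * L = 9 * 3 = 27 kN
By symmetry, each reaction R = total / 2 = 27 / 2 = 13.5 kN

13.5 kN


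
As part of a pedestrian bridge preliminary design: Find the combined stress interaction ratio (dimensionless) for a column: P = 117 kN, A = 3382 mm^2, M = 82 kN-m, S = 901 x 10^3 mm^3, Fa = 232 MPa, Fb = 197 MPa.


f_a = P / A = 117000.0 / 3382 = 34.5949 MPa
f_b = M / S = 82000000.0 / 901000.0 = 91.01 MPa
Ratio = f_a / Fa + f_b / Fb
= 34.5949 / 232 + 91.01 / 197
= 0.6111 (dimensionless)

0.6111 (dimensionless)


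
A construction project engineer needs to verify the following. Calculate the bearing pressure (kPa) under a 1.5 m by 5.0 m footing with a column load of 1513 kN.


A = 1.5 * 5.0 = 7.5 m^2
q = P / A = 1513 / 7.5
= 201.7333 kPa

201.7333 kPa


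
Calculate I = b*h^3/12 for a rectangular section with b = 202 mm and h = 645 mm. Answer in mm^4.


I = b * h^3 / 12
= 202 * 645^3 / 12
= 202 * 268336125 / 12
= 4516991437.5 mm^4

4516991437.5 mm^4


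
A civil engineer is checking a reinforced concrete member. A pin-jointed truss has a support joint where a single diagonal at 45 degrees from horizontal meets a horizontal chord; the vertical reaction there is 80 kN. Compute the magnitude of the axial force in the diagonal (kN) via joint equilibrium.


At the joint, only the diagonal has a vertical component, so vertical equilibrium gives:
F * sin(45) = 80
F = 80 / sin(45)
= 80 / 0.707107
= 113.14 kN

113.14 kN


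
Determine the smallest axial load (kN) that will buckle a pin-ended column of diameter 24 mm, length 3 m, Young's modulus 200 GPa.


I = pi * d^4 / 64 = 16286.02 mm^4
L = 3000.0 mm
P_cr = pi^2 * E * I / L^2
= 9.8696 * 200000.0 * 16286.02 / 3000.0^2
= 3571.92 N = 3.5719 kN

3.5719 kN


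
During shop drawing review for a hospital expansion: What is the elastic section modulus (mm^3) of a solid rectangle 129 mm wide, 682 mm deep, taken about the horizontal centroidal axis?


S = b * h^2 / 6
= 129 * 682^2 / 6
= 129 * 465124 / 6
= 10000166.0 mm^3

10000166.0 mm^3


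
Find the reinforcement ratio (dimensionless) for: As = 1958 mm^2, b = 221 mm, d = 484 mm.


rho = As / (b * d)
= 1958 / (221 * 484)
= 1958 / 106964
= 0.018305 (dimensionless)

0.018305 (dimensionless)


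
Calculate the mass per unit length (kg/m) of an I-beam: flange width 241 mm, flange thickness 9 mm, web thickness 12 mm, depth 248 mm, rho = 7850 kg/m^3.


A_flanges = 2 * 241 * 9 = 4338 mm^2
A_web = (248 - 2 * 9) * 12 = 2760 mm^2
A_total = 4338 + 2760 = 7098 mm^2 = 0.007098 m^2
Weight = rho * A = 7850 * 0.007098 = 55.7193 kg/m

55.7193 kg/m


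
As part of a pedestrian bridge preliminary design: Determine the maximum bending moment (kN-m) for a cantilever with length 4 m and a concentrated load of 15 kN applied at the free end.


For a cantilever with a point load at the free end:
M_max = P * L = 15 * 4 = 60 kN-m

60 kN-m


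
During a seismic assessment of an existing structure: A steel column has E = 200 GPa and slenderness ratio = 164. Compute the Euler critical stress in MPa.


sigma_cr = pi^2 * E / lambda^2
= 9.8696 * 200000.0 / 164^2
= 9.8696 * 200000.0 / 26896
= 73.3909 MPa

73.3909 MPa


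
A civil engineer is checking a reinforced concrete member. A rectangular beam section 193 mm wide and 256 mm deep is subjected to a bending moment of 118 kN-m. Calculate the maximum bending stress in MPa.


I = b * h^3 / 12 = 193 * 256^3 / 12 = 269833557.33 mm^4
y = h / 2 = 256 / 2 = 128.0 mm
M = 118 kN-m = 118000000.0 N-mm
sigma = M * y / I = 118000000.0 * 128.0 / 269833557.33
= 55.98 MPa

55.98 MPa


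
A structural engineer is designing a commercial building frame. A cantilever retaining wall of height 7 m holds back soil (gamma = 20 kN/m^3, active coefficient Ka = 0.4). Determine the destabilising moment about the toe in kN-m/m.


Pa = 0.5 * Ka * gamma * H^2
= 0.5 * 0.4 * 20 * 7^2
= 196.0 kN/m
Arm = H / 3 = 7 / 3 = 2.3333 m
Mo = Pa * arm = Pa * H / 3 = 196.0 * 7 / 3 = 457.3333 kN-m/m

457.3333 kN-m/m


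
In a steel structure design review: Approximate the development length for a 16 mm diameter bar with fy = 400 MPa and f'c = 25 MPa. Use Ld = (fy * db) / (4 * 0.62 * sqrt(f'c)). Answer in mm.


Ld = (fy * db) / (4 * 0.62 * sqrt(f'c))
= (400 * 16) / (4 * 0.62 * sqrt(25))
= 6400 / 12.4
= 516.13 mm

516.13 mm


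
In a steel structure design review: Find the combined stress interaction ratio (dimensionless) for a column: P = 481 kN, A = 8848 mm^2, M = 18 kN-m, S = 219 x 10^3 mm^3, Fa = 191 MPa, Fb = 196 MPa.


f_a = P / A = 481000.0 / 8848 = 54.3626 MPa
f_b = M / S = 18000000.0 / 219000.0 = 82.1918 MPa
Ratio = f_a / Fa + f_b / Fb
= 54.3626 / 191 + 82.1918 / 196
= 0.704 (dimensionless)

0.704 (dimensionless)


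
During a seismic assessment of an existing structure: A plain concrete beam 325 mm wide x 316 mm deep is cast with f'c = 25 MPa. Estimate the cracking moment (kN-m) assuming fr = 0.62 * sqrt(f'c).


fr = 0.62 * sqrt(25) = 0.62 * 5.0 = 3.1 MPa
I = 325 * 316^3 / 12 = 854600933.33 mm^4
y_t = 158.0 mm
M_cr = fr * I / y_t = 3.1 * 854600933.33 / 158.0 N-mm
= 16.7675 kN-m

16.7675 kN-m


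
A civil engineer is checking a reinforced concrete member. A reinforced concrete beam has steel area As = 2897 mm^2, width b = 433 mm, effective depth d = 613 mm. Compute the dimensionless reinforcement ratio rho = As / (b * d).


rho = As / (b * d)
= 2897 / (433 * 613)
= 2897 / 265429
= 0.010914 (dimensionless)

0.010914 (dimensionless)


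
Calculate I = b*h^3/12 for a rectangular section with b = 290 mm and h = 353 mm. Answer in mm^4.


I = b * h^3 / 12
= 290 * 353^3 / 12
= 290 * 43986977 / 12
= 1063018610.83 mm^4

1063018610.83 mm^4


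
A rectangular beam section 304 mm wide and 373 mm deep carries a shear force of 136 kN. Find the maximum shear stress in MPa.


A = b * h = 304 * 373 = 113392 mm^2
V = 136 kN = 136000.0 N
tau_max = 1.5 * V / A = 1.5 * 136000.0 / 113392
= 1.7991 MPa

1.7991 MPa


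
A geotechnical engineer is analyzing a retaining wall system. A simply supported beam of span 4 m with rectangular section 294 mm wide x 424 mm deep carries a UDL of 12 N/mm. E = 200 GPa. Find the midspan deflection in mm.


I = 294 * 424^3 / 12 = 1867513088.0 mm^4
L = 4000.0 mm, w = 12 N/mm, E = 200000.0 MPa
delta = 5 * w * L^4 / (384 * E * I)
= 5 * 12 * 4000.0^4 / (384 * 200000.0 * 1867513088.0)
= 0.1071 mm

0.1071 mm


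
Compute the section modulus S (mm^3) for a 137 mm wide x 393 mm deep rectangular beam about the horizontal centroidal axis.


S = b * h^2 / 6
= 137 * 393^2 / 6
= 137 * 154449 / 6
= 3526585.5 mm^3

3526585.5 mm^3


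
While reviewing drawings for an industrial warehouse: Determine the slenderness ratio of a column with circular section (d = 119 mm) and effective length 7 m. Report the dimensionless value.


Radius of gyration r = d / 4 = 119 / 4 = 29.75 mm
L_eff = 7000.0 mm
Slenderness ratio = L / r = 7000.0 / 29.75 = 235.29 (dimensionless)

235.29 (dimensionless)


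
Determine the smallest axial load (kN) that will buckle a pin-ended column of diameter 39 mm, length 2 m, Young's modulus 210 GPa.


I = pi * d^4 / 64 = 113560.77 mm^4
L = 2000.0 mm
P_cr = pi^2 * E * I / L^2
= 9.8696 * 210000.0 * 113560.77 / 2000.0^2
= 58841.99 N = 58.842 kN

58.842 kN


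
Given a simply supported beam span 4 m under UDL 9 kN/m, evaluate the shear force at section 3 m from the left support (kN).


R_A = w * L / 2 = 9 * 4 / 2 = 18.0 kN
V(x) = R_A - w * x = 18.0 - 9 * 3
= -9.0 kN

-9.0 kN


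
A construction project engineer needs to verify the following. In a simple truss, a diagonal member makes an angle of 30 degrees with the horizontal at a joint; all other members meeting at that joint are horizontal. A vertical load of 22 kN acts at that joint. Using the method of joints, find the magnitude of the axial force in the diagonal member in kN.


At the joint, only the diagonal has a vertical component, so vertical equilibrium gives:
F * sin(30) = 22
F = 22 / sin(30)
= 22 / 0.5
= 44.0 kN

44.0 kN


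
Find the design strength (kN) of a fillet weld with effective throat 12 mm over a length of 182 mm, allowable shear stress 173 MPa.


Strength = throat * length * allowable stress
= 12 * 182 * 173 N
= 377832 N
= 377.83 kN

377.83 kN


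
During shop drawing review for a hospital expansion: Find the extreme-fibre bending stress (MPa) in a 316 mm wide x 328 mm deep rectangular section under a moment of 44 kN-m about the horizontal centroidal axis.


I = b * h^3 / 12 = 316 * 328^3 / 12 = 929238869.33 mm^4
y = h / 2 = 328 / 2 = 164.0 mm
M = 44 kN-m = 44000000.0 N-mm
sigma = M * y / I = 44000000.0 * 164.0 / 929238869.33
= 7.77 MPa

7.77 MPa


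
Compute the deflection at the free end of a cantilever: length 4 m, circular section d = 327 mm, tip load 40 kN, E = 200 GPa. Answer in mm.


I = pi * d^4 / 64 = pi * 327^4 / 64 = 561255887.01 mm^4
L = 4000.0 mm, P = 40000.0 N, E = 200000.0 MPa
delta = P * L^3 / (3 * E * I)
= 40000.0 * 4000.0^3 / (3 * 200000.0 * 561255887.01)
= 7.602 mm

7.602 mm


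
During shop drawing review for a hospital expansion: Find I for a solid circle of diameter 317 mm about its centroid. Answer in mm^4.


r = d / 2 = 317 / 2 = 158.5 mm
I = pi * r^4 / 4 = pi * 158.5^4 / 4
= 495686336.22 mm^4

495686336.22 mm^4


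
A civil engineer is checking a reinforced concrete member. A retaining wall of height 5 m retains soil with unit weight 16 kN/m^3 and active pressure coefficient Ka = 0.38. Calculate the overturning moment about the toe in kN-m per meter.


Pa = 0.5 * Ka * gamma * H^2
= 0.5 * 0.38 * 16 * 5^2
= 76.0 kN/m
Arm = H / 3 = 5 / 3 = 1.6667 m
Mo = Pa * arm = Pa * H / 3 = 76.0 * 5 / 3 = 126.6667 kN-m/m

126.6667 kN-m/m


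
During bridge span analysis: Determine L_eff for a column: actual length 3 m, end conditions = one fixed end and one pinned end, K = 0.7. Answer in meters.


L_eff = K * L
= 0.7 * 3
= 2.1 m

2.1 m


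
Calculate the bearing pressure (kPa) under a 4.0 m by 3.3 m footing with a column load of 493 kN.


A = 4.0 * 3.3 = 13.2 m^2
q = P / A = 493 / 13.2
= 37.3485 kPa

37.3485 kPa


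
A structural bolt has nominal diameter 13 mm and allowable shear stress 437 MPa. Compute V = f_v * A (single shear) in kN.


A = pi * d^2 / 4 = pi * 13^2 / 4 = 132.7323 mm^2
V = f_v * A / 1000 = 437 * 132.7323 / 1000
= 58.004 kN

58.004 kN


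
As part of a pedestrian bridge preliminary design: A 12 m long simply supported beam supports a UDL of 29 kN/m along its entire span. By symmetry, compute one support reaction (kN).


Total load = w * L = 29 * 12 = 348 kN
By symmetry, each reaction R = total / 2 = 348 / 2 = 174.0 kN

174.0 kN


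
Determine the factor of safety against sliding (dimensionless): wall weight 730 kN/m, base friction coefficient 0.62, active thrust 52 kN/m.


Resisting force = mu * W = 0.62 * 730 = 452.6 kN/m
FOS = Resisting / Driving = 452.6 / 52
= 8.7038 (dimensionless)

8.7038 (dimensionless)


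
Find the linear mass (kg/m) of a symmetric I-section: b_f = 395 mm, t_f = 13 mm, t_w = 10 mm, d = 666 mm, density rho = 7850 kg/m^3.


A_flanges = 2 * 395 * 13 = 10270 mm^2
A_web = (666 - 2 * 13) * 10 = 6400 mm^2
A_total = 10270 + 6400 = 16670 mm^2 = 0.016670 m^2
Weight = rho * A = 7850 * 0.016670 = 130.8595 kg/m

130.8595 kg/m


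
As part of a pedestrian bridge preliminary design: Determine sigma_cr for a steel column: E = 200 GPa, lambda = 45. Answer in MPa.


sigma_cr = pi^2 * E / lambda^2
= 9.8696 * 200000.0 / 45^2
= 9.8696 * 200000.0 / 2025
= 974.7757 MPa

974.7757 MPa


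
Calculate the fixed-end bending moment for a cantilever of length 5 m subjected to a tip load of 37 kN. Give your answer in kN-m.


For a cantilever with a point load at the free end:
M_max = P * L = 37 * 5 = 185 kN-m

185 kN-m


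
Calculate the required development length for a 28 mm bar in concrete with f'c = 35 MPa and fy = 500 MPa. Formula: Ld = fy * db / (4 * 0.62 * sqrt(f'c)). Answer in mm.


Ld = (fy * db) / (4 * 0.62 * sqrt(f'c))
= (500 * 28) / (4 * 0.62 * sqrt(35))
= 14000 / 14.6719
= 954.21 mm

954.21 mm


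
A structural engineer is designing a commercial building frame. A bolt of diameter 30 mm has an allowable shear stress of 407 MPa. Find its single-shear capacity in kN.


A = pi * d^2 / 4 = pi * 30^2 / 4 = 706.8583 mm^2
V = f_v * A / 1000 = 407 * 706.8583 / 1000
= 287.6913 kN

287.6913 kN


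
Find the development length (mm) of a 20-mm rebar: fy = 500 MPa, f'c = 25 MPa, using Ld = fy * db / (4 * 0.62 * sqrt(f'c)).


Ld = (fy * db) / (4 * 0.62 * sqrt(f'c))
= (500 * 20) / (4 * 0.62 * sqrt(25))
= 10000 / 12.4
= 806.45 mm

806.45 mm


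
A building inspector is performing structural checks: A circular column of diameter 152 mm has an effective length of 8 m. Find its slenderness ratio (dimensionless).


Radius of gyration r = d / 4 = 152 / 4 = 38.0 mm
L_eff = 8000.0 mm
Slenderness ratio = L / r = 8000.0 / 38.0 = 210.53 (dimensionless)

210.53 (dimensionless)


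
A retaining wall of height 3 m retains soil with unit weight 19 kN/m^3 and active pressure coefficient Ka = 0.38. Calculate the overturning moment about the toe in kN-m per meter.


Pa = 0.5 * Ka * gamma * H^2
= 0.5 * 0.38 * 19 * 3^2
= 32.49 kN/m
Arm = H / 3 = 3 / 3 = 1.0 m
Mo = Pa * arm = Pa * H / 3 = 32.49 * 3 / 3 = 32.49 kN-m/m

32.49 kN-m/m


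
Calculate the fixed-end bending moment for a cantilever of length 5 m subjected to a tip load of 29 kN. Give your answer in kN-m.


For a cantilever with a point load at the free end:
M_max = P * L = 29 * 5 = 145 kN-m

145 kN-m


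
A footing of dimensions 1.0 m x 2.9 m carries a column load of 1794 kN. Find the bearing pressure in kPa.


A = 1.0 * 2.9 = 2.9 m^2
q = P / A = 1794 / 2.9
= 618.6207 kPa

618.6207 kPa


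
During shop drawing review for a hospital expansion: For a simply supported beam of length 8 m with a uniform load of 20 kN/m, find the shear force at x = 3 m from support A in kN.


R_A = w * L / 2 = 20 * 8 / 2 = 80.0 kN
V(x) = R_A - w * x = 80.0 - 20 * 3
= 20.0 kN

20.0 kN


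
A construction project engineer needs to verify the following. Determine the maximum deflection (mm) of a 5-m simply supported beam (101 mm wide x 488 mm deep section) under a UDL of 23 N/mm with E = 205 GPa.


I = 101 * 488^3 / 12 = 978136789.33 mm^4
L = 5000.0 mm, w = 23 N/mm, E = 205000.0 MPa
delta = 5 * w * L^4 / (384 * E * I)
= 5 * 23 * 5000.0^4 / (384 * 205000.0 * 978136789.33)
= 0.9335 mm

0.9335 mm


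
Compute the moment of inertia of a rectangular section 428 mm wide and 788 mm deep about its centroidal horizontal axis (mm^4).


I = b * h^3 / 12
= 428 * 788^3 / 12
= 428 * 489303872 / 12
= 17451838101.33 mm^4

17451838101.33 mm^4


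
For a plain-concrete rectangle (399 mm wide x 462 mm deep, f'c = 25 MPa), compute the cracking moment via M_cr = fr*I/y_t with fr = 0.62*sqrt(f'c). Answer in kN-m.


fr = 0.62 * sqrt(25) = 0.62 * 5.0 = 3.1 MPa
I = 399 * 462^3 / 12 = 3278820006.0 mm^4
y_t = 231.0 mm
M_cr = fr * I / y_t = 3.1 * 3278820006.0 / 231.0 N-mm
= 44.0015 kN-m

44.0015 kN-m


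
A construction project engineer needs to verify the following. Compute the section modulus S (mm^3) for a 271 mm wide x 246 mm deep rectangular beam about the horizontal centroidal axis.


S = b * h^2 / 6
= 271 * 246^2 / 6
= 271 * 60516 / 6
= 2733306.0 mm^3

2733306.0 mm^3


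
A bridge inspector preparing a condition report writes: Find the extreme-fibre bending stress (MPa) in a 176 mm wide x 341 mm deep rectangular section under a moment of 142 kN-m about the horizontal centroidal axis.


I = b * h^3 / 12 = 176 * 341^3 / 12 = 581560041.33 mm^4
y = h / 2 = 341 / 2 = 170.5 mm
M = 142 kN-m = 142000000.0 N-mm
sigma = M * y / I = 142000000.0 * 170.5 / 581560041.33
= 41.63 MPa

41.63 MPa


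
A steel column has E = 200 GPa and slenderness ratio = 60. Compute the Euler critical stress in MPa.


sigma_cr = pi^2 * E / lambda^2
= 9.8696 * 200000.0 / 60^2
= 9.8696 * 200000.0 / 3600
= 548.3114 MPa

548.3114 MPa


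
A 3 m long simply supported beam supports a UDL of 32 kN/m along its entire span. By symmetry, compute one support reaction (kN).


Total load = w * L = 32 * 3 = 96 kN
By symmetry, each reaction R = total / 2 = 96 / 2 = 48.0 kN

48.0 kN


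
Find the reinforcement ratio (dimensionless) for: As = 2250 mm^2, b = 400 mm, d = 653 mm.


rho = As / (b * d)
= 2250 / (400 * 653)
= 2250 / 261200
= 0.008614 (dimensionless)

0.008614 (dimensionless)


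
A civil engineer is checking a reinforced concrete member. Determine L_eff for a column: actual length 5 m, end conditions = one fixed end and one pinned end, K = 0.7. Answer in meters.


L_eff = K * L
= 0.7 * 5
= 3.5 m

3.5 m


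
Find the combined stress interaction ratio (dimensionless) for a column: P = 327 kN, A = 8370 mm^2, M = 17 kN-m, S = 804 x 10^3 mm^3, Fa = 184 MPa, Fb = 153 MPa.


f_a = P / A = 327000.0 / 8370 = 39.0681 MPa
f_b = M / S = 17000000.0 / 804000.0 = 21.1443 MPa
Ratio = f_a / Fa + f_b / Fb
= 39.0681 / 184 + 21.1443 / 153
= 0.3505 (dimensionless)

0.3505 (dimensionless)


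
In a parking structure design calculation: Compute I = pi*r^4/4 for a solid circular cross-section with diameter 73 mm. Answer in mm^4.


r = d / 2 = 73 / 2 = 36.5 mm
I = pi * r^4 / 4 = pi * 36.5^4 / 4
= 1393995.4 mm^4

1393995.4 mm^4


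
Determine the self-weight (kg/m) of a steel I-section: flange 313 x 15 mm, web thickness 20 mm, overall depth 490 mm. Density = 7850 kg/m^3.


A_flanges = 2 * 313 * 15 = 9390 mm^2
A_web = (490 - 2 * 15) * 20 = 9200 mm^2
A_total = 9390 + 9200 = 18590 mm^2 = 0.018590 m^2
Weight = rho * A = 7850 * 0.018590 = 145.9315 kg/m

145.9315 kg/m


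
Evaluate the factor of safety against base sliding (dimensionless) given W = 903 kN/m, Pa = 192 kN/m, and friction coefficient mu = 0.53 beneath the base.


Resisting force = mu * W = 0.53 * 903 = 478.59 kN/m
FOS = Resisting / Driving = 478.59 / 192
= 2.4927 (dimensionless)

2.4927 (dimensionless)


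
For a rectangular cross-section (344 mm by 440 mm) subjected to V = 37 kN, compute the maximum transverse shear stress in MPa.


A = b * h = 344 * 440 = 151360 mm^2
V = 37 kN = 37000.0 N
tau_max = 1.5 * V / A = 1.5 * 37000.0 / 151360
= 0.3667 MPa

0.3667 MPa
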